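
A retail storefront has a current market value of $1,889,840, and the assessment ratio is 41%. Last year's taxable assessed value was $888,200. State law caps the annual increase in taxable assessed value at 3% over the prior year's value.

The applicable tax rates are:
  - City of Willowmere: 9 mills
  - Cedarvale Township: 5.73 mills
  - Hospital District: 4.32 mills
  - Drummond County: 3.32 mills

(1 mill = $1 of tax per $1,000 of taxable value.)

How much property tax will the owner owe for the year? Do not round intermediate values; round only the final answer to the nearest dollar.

$17,333

Uncapped assessed value = $1,889,840 × 0.41 = $774,834.4
Cap limit = $888,200 × 1.03 = $914,846
Taxable assessed value = min($774,834.4, $914,846) = $774,834.4 (cap does not bind)
City of Willowmere: $774,834.4 × 0.009 = $6,973.5096
Cedarvale Township: $774,834.4 × 0.00573 = $4,439.801112
Hospital District: $774,834.4 × 0.00432 = $3,347.284608
Drummond County: $774,834.4 × 0.00332 = $2,572.450208
Total = $17,333.045528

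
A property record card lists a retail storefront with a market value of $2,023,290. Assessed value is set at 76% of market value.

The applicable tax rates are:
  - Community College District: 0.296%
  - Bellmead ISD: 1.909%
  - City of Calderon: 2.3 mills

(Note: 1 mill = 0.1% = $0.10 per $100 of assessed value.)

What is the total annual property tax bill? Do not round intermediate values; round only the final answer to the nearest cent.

Assessed value = $2,023,290 × 0.76 = $1,537,700.4
Community College District: $1,537,700.4 × 0.00296 = $4,551.593184
Bellmead ISD: $1,537,700.4 × 0.01909 = $29,354.700636
City of Calderon: $1,537,700.4 × 0.0023 = $3,536.71092
Total = $37,443.00474

$37,443.00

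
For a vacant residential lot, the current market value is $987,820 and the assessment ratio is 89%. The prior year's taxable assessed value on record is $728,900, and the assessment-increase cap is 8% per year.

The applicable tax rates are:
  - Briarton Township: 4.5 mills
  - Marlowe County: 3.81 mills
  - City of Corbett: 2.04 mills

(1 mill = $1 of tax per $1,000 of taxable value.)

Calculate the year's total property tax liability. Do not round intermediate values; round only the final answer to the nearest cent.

Uncapped assessed value = $987,820 × 0.89 = $879,159.8
Cap limit = $728,900 × 1.08 = $787,212
Taxable assessed value = min($879,159.8, $787,212) = $787,212 (cap binds)
Briarton Township: $787,212 × 0.0045 = $3,542.454
Marlowe County: $787,212 × 0.00381 = $2,999.27772
City of Corbett: $787,212 × 0.00204 = $1,605.91248
Total = $8,147.6442

$8,147.64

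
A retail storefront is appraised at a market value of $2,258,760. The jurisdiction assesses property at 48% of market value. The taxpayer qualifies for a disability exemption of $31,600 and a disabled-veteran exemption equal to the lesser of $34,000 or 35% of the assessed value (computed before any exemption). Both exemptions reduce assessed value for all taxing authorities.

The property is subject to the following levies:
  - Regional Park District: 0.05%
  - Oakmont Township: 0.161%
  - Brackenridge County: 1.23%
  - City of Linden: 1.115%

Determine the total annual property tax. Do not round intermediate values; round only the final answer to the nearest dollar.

Assessed value = $2,258,760 × 0.48 = $1,084,204.8
Disabled-veteran exemption = min($34,000, 35% × $1,084,204.8) = min($34,000, $379,471.68) = $34,000 (dollar cap binds)
Taxable value = $1,084,204.8 − $31,600 − $34,000 = $1,018,604.8
Regional Park District: $1,018,604.8 × 0.0005 = $509.3024
Oakmont Township: $1,018,604.8 × 0.00161 = $1,639.953728
Brackenridge County: $1,018,604.8 × 0.0123 = $12,528.83904
City of Linden: $1,018,604.8 × 0.01115 = $11,357.44352
Total = $26,035.538688

$26,036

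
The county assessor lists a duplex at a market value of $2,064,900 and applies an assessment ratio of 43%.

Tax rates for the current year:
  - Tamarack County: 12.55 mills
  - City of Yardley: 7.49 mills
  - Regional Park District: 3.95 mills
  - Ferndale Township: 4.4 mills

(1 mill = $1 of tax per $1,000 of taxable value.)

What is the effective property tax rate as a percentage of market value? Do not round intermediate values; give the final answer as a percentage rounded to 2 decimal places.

Assessed value = $2,064,900 × 0.43 = $887,907
Tamarack County: $887,907 × 0.01255 = $11,143.23285
City of Yardley: $887,907 × 0.00749 = $6,650.42343
Regional Park District: $887,907 × 0.00395 = $3,507.23265
Ferndale Township: $887,907 × 0.0044 = $3,906.7908
Total tax = $25,207.67973
Effective rate = $25,207.67973 ÷ $2,064,900 = 1.22% of market value

1.22%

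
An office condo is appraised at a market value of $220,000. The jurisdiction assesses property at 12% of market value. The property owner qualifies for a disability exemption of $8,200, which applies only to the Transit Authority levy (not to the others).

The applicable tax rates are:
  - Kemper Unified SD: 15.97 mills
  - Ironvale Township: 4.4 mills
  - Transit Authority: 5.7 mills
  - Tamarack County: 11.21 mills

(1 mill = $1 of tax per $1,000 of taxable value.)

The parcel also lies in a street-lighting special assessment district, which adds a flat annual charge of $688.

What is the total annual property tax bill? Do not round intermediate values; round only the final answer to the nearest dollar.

$1,625

Assessed value = $220,000 × 0.12 = $26,400
Kemper Unified SD: $26,400 × 0.01597 = $421.608
Ironvale Township: $26,400 × 0.0044 = $116.16
Transit Authority: ($26,400 − $8,200) × 0.0057 = $18,200 × 0.0057 = $103.74
Tamarack County: $26,400 × 0.01121 = $295.944
Levies subtotal = $937.452
Total = $937.452 + $688 = $1,625.452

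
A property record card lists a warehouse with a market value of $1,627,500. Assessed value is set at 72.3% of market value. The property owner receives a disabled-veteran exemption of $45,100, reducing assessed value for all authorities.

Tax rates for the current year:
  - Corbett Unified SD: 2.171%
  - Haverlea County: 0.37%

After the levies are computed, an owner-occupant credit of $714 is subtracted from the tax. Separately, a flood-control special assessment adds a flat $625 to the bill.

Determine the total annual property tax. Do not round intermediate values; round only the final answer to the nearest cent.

Assessed value = $1,627,500 × 0.723 = $1,176,682.5
Taxable value = $1,176,682.5 − $45,100 = $1,131,582.5
Corbett Unified SD: $1,131,582.5 × 0.02171 = $24,566.656075
Haverlea County: $1,131,582.5 × 0.0037 = $4,186.85525
Levies subtotal = $28,753.511325
After credit = $28,753.511325 − $714 = $28,039.511325
Total = $28,039.511325 + $625 = $28,664.511325

$28,664.51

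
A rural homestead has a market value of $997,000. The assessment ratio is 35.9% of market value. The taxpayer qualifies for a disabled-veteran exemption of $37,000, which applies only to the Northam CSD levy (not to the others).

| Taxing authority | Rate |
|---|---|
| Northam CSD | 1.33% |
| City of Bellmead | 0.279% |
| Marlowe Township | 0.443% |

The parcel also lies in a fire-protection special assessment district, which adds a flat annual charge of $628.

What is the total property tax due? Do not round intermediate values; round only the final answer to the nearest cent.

Assessed value = $997,000 × 0.359 = $357,923
Northam CSD: ($357,923 − $37,000) × 0.0133 = $320,923 × 0.0133 = $4,268.2759
City of Bellmead: $357,923 × 0.00279 = $998.60517
Marlowe Township: $357,923 × 0.00443 = $1,585.59889
Levies subtotal = $6,852.47996
Total = $6,852.47996 + $628 = $7,480.47996

$7,480.48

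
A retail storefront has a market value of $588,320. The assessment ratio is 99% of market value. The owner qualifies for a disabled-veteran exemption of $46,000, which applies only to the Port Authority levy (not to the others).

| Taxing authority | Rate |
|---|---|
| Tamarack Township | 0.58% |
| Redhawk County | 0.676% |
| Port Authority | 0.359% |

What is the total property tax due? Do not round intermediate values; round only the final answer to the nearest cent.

Assessed value = $588,320 × 0.99 = $582,436.8
Tamarack Township: $582,436.8 × 0.0058 = $3,378.13344
Redhawk County: $582,436.8 × 0.00676 = $3,937.272768
Port Authority: ($582,436.8 − $46,000) × 0.00359 = $536,436.8 × 0.00359 = $1,925.808112
Total = $9,241.21432

$9,241.21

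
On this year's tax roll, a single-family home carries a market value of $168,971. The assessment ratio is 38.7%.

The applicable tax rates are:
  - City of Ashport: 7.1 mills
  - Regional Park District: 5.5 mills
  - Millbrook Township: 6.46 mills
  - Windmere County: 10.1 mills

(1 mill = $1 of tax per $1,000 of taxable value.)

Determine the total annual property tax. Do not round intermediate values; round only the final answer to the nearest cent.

Assessed value = $168,971 × 0.387 = $65,391.777
City of Ashport: $65,391.777 × 0.0071 = $464.2816167
Regional Park District: $65,391.777 × 0.0055 = $359.6547735
Millbrook Township: $65,391.777 × 0.00646 = $422.43087942
Windmere County: $65,391.777 × 0.0101 = $660.4569477
Total = $464.2816167 + $359.6547735 + $422.43087942 + $660.4569477 = $1,906.82421732

$1,906.82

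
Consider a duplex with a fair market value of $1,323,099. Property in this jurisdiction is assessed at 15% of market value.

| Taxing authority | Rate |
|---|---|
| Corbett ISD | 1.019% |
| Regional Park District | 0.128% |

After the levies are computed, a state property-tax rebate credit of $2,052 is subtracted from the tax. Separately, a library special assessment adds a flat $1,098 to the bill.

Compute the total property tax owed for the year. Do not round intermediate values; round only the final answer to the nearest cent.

$1,322.39

Assessed value = $1,323,099 × 0.15 = $198,464.85
Corbett ISD: $198,464.85 × 0.01019 = $2,022.3568215
Regional Park District: $198,464.85 × 0.00128 = $254.035008
Levies subtotal = $2,276.3918295
After credit = $2,276.3918295 − $2,052 = $224.3918295
Total = $224.3918295 + $1,098 = $1,322.3918295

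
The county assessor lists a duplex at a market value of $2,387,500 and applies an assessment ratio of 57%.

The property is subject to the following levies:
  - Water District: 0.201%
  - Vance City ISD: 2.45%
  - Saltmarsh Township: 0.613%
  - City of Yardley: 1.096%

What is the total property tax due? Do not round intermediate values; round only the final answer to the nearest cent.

Assessed value = $2,387,500 × 0.57 = $1,360,875
Water District: $1,360,875 × 0.00201 = $2,735.35875
Vance City ISD: $1,360,875 × 0.0245 = $33,341.4375
Saltmarsh Township: $1,360,875 × 0.00613 = $8,342.16375
City of Yardley: $1,360,875 × 0.01096 = $14,915.19
Total = $2,735.35875 + $33,341.4375 + $8,342.16375 + $14,915.19 = $59,334.15

$59,334.15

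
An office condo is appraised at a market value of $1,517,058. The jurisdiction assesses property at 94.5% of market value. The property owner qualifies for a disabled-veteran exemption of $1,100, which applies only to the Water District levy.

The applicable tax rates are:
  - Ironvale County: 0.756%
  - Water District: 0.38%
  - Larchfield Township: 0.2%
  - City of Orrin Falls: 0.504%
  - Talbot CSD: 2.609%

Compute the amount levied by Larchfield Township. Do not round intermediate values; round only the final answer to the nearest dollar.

Assessed value = $1,517,058 × 0.945 = $1,433,619.81
Larchfield Township taxable value = $1,433,619.81 (exemption does not apply)
Larchfield Township levy = $1,433,619.81 × 0.002 = $2,867.23962

$2,867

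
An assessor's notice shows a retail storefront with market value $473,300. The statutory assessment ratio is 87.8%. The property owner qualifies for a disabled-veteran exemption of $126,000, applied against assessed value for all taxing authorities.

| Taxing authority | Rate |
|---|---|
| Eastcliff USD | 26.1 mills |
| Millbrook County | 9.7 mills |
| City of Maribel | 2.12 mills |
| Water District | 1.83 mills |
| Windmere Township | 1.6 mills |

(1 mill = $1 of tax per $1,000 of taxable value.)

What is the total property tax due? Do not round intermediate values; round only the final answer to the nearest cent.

$11,973.20

Assessed value = $473,300 × 0.878 = $415,557.4
Taxable value = $415,557.4 − $126,000 = $289,557.4
Eastcliff USD: $289,557.4 × 0.0261 = $7,557.44814
Millbrook County: $289,557.4 × 0.0097 = $2,808.70678
City of Maribel: $289,557.4 × 0.00212 = $613.861688
Water District: $289,557.4 × 0.00183 = $529.890042
Windmere Township: $289,557.4 × 0.0016 = $463.29184
Total = $7,557.44814 + $2,808.70678 + $613.861688 + $529.890042 + $463.29184 = $11,973.19849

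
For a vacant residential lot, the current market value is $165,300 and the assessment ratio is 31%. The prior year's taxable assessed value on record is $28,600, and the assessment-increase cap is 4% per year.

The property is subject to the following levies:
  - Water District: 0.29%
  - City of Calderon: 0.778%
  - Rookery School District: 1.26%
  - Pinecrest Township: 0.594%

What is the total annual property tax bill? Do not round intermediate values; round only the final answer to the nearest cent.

$869.12

Uncapped assessed value = $165,300 × 0.31 = $51,243
Cap limit = $28,600 × 1.04 = $29,744
Taxable assessed value = min($51,243, $29,744) = $29,744 (cap binds)
Water District: $29,744 × 0.0029 = $86.2576
City of Calderon: $29,744 × 0.00778 = $231.40832
Rookery School District: $29,744 × 0.0126 = $374.7744
Pinecrest Township: $29,744 × 0.00594 = $176.67936
Total = $869.11968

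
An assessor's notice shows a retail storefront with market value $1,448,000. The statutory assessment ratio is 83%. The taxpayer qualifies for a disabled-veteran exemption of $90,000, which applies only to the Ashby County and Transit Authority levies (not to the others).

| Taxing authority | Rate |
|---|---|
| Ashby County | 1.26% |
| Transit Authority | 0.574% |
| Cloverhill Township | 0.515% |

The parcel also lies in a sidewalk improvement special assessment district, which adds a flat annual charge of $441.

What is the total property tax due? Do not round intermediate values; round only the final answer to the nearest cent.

Assessed value = $1,448,000 × 0.83 = $1,201,840
Ashby County: ($1,201,840 − $90,000) × 0.0126 = $1,111,840 × 0.0126 = $14,009.184
Transit Authority: ($1,201,840 − $90,000) × 0.00574 = $1,111,840 × 0.00574 = $6,381.9616
Cloverhill Township: $1,201,840 × 0.00515 = $6,189.476
Levies subtotal = $26,580.6216
Total = $26,580.6216 + $441 = $27,021.6216

$27,021.62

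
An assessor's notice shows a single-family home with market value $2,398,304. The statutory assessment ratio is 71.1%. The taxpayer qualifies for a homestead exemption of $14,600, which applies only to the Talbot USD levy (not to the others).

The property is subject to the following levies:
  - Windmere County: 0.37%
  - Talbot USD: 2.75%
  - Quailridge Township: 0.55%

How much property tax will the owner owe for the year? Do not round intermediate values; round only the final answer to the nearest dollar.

Assessed value = $2,398,304 × 0.711 = $1,705,194.144
Windmere County: $1,705,194.144 × 0.0037 = $6,309.2183328
Talbot USD: ($1,705,194.144 − $14,600) × 0.0275 = $1,690,594.144 × 0.0275 = $46,491.33896
Quailridge Township: $1,705,194.144 × 0.0055 = $9,378.567792
Total = $62,179.1250848

$62,179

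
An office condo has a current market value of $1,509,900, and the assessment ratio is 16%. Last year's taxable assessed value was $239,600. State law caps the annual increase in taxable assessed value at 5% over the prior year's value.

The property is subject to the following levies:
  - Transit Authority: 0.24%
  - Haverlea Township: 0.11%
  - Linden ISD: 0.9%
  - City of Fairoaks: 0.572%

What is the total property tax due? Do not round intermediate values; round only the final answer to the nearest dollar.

Uncapped assessed value = $1,509,900 × 0.16 = $241,584
Cap limit = $239,600 × 1.05 = $251,580
Taxable assessed value = min($241,584, $251,580) = $241,584 (cap does not bind)
Transit Authority: $241,584 × 0.0024 = $579.8016
Haverlea Township: $241,584 × 0.0011 = $265.7424
Linden ISD: $241,584 × 0.009 = $2,174.256
City of Fairoaks: $241,584 × 0.00572 = $1,381.86048
Total = $4,401.66048

$4,402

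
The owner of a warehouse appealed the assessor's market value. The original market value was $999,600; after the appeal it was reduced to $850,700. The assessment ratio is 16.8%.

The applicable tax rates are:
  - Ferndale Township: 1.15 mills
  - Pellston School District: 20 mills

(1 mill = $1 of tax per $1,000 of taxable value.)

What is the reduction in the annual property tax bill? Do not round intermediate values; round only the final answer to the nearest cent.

$529.07

Old assessed value = $999,600 × 0.168 = $167,932.8
New assessed value = $850,700 × 0.168 = $142,917.6
Combined rate = 0.00115 + 0.02 = 0.02115
Old tax = $167,932.8 × 0.02115 = $3,551.77872
New tax = $142,917.6 × 0.02115 = $3,022.70724
Reduction = $3,551.77872 − $3,022.70724 = $529.07148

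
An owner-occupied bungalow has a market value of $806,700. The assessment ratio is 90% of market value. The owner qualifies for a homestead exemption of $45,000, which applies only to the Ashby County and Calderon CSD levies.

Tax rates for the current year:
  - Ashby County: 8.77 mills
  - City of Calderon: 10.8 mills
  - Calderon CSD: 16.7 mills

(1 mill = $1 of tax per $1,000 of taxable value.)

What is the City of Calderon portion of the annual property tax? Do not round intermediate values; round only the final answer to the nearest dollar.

$7,841

Assessed value = $806,700 × 0.9 = $726,030
City of Calderon taxable value = $726,030 (exemption does not apply)
City of Calderon levy = $726,030 × 0.0108 = $7,841.124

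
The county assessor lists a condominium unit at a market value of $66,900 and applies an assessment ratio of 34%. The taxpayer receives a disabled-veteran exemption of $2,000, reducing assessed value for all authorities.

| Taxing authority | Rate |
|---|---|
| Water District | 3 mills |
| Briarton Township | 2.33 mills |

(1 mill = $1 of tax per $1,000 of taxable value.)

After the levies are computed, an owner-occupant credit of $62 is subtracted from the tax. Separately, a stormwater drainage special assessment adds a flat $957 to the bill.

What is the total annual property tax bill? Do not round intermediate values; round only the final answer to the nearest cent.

$1,005.58

Assessed value = $66,900 × 0.34 = $22,746
Taxable value = $22,746 − $2,000 = $20,746
Water District: $20,746 × 0.003 = $62.238
Briarton Township: $20,746 × 0.00233 = $48.33818
Levies subtotal = $110.57618
After credit = $110.57618 − $62 = $48.57618
Total = $48.57618 + $957 = $1,005.57618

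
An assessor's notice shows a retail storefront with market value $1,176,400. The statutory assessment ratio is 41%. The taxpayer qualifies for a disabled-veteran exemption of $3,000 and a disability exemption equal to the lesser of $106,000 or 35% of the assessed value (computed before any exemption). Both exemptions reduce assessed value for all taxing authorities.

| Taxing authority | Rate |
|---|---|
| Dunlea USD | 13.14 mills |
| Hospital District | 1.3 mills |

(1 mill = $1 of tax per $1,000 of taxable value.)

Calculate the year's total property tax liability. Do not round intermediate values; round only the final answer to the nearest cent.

$5,390.80

Assessed value = $1,176,400 × 0.41 = $482,324
Disability exemption = min($106,000, 35% × $482,324) = min($106,000, $168,813.4) = $106,000 (dollar cap binds)
Taxable value = $482,324 − $3,000 − $106,000 = $373,324
Dunlea USD: $373,324 × 0.01314 = $4,905.47736
Hospital District: $373,324 × 0.0013 = $485.3212
Total = $5,390.79856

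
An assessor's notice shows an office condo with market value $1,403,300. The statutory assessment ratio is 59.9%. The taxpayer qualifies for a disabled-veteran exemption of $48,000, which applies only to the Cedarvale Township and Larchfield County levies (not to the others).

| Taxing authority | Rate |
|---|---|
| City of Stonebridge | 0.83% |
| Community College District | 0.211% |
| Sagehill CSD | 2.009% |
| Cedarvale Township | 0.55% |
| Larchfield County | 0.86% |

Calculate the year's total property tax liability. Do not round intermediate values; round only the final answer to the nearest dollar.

$36,813

Assessed value = $1,403,300 × 0.599 = $840,576.7
City of Stonebridge: $840,576.7 × 0.0083 = $6,976.78661
Community College District: $840,576.7 × 0.00211 = $1,773.616837
Sagehill CSD: $840,576.7 × 0.02009 = $16,887.185903
Cedarvale Township: ($840,576.7 − $48,000) × 0.0055 = $792,576.7 × 0.0055 = $4,359.17185
Larchfield County: ($840,576.7 − $48,000) × 0.0086 = $792,576.7 × 0.0086 = $6,816.15962
Total = $36,812.92082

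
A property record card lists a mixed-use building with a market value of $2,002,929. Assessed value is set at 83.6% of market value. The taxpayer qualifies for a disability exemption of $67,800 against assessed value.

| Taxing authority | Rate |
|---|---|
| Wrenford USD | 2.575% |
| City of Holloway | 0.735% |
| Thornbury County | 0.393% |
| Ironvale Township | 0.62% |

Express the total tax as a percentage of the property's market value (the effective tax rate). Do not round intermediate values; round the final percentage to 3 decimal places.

Assessed value = $2,002,929 × 0.836 = $1,674,448.644
Taxable value = $1,674,448.644 − $67,800 = $1,606,648.644
Wrenford USD: $1,606,648.644 × 0.02575 = $41,371.202583
City of Holloway: $1,606,648.644 × 0.00735 = $11,808.8675334
Thornbury County: $1,606,648.644 × 0.00393 = $6,314.12917092
Ironvale Township: $1,606,648.644 × 0.0062 = $9,961.2215928
Total tax = $69,455.42088012
Effective rate = $69,455.42088012 ÷ $2,002,929 = 3.468% of market value

3.468%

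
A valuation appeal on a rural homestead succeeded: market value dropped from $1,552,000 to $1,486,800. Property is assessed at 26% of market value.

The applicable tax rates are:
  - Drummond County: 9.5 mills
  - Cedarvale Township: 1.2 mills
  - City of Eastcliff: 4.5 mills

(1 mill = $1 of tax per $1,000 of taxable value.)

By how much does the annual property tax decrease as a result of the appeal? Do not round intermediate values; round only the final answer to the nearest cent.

Old assessed value = $1,552,000 × 0.26 = $403,520
New assessed value = $1,486,800 × 0.26 = $386,568
Combined rate = 0.0095 + 0.0012 + 0.0045 = 0.0152
Old tax = $403,520 × 0.0152 = $6,133.504
New tax = $386,568 × 0.0152 = $5,875.8336
Reduction = $6,133.504 − $5,875.8336 = $257.6704

$257.67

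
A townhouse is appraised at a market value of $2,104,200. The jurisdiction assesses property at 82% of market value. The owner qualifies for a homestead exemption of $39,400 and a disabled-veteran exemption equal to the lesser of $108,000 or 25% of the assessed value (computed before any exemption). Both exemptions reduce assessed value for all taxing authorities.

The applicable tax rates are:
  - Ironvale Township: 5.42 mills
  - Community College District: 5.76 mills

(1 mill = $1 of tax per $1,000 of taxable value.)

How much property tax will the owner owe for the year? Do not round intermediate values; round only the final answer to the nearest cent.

$17,642.53

Assessed value = $2,104,200 × 0.82 = $1,725,444
Disabled-veteran exemption = min($108,000, 25% × $1,725,444) = min($108,000, $431,361) = $108,000 (dollar cap binds)
Taxable value = $1,725,444 − $39,400 − $108,000 = $1,578,044
Ironvale Township: $1,578,044 × 0.00542 = $8,552.99848
Community College District: $1,578,044 × 0.00576 = $9,089.53344
Total = $17,642.53192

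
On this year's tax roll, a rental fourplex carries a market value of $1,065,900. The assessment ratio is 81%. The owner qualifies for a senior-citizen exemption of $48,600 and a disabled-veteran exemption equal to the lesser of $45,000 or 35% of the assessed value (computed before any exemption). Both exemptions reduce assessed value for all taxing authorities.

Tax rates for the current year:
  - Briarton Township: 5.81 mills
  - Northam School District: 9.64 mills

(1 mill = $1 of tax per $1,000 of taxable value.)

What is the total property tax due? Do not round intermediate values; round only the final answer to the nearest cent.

$11,893.09

Assessed value = $1,065,900 × 0.81 = $863,379
Disabled-veteran exemption = min($45,000, 35% × $863,379) = min($45,000, $302,182.65) = $45,000 (dollar cap binds)
Taxable value = $863,379 − $48,600 − $45,000 = $769,779
Briarton Township: $769,779 × 0.00581 = $4,472.41599
Northam School District: $769,779 × 0.00964 = $7,420.66956
Total = $11,893.08555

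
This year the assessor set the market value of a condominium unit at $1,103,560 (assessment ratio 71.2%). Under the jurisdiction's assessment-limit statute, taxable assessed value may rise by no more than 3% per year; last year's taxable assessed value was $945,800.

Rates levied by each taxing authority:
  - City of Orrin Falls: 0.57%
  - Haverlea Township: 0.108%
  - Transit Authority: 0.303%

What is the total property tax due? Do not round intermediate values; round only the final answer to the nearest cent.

Uncapped assessed value = $1,103,560 × 0.712 = $785,734.72
Cap limit = $945,800 × 1.03 = $974,174
Taxable assessed value = min($785,734.72, $974,174) = $785,734.72 (cap does not bind)
City of Orrin Falls: $785,734.72 × 0.0057 = $4,478.687904
Haverlea Township: $785,734.72 × 0.00108 = $848.5934976
Transit Authority: $785,734.72 × 0.00303 = $2,380.7762016
Total = $7,708.0576032

$7,708.06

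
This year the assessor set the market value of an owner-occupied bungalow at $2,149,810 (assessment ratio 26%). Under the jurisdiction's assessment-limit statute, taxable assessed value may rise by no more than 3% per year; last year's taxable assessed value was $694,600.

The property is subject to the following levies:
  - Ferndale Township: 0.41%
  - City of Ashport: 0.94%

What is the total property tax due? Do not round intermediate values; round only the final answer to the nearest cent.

Uncapped assessed value = $2,149,810 × 0.26 = $558,950.6
Cap limit = $694,600 × 1.03 = $715,438
Taxable assessed value = min($558,950.6, $715,438) = $558,950.6 (cap does not bind)
Ferndale Township: $558,950.6 × 0.0041 = $2,291.69746
City of Ashport: $558,950.6 × 0.0094 = $5,254.13564
Total = $7,545.8331

$7,545.83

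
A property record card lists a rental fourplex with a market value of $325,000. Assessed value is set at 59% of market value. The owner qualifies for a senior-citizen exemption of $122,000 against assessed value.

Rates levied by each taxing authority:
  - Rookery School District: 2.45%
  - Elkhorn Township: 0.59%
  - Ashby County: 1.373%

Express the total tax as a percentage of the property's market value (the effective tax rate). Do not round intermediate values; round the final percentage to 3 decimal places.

Assessed value = $325,000 × 0.59 = $191,750
Taxable value = $191,750 − $122,000 = $69,750
Rookery School District: $69,750 × 0.0245 = $1,708.875
Elkhorn Township: $69,750 × 0.0059 = $411.525
Ashby County: $69,750 × 0.01373 = $957.6675
Total tax = $3,078.0675
Effective rate = $3,078.0675 ÷ $325,000 = 0.947% of market value

0.947%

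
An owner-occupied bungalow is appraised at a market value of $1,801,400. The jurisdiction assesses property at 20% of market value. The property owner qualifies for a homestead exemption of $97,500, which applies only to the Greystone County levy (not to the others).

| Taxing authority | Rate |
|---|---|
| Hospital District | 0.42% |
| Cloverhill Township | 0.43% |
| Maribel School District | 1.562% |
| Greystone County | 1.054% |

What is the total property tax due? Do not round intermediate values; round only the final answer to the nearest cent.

$11,459.65

Assessed value = $1,801,400 × 0.2 = $360,280
Hospital District: $360,280 × 0.0042 = $1,513.176
Cloverhill Township: $360,280 × 0.0043 = $1,549.204
Maribel School District: $360,280 × 0.01562 = $5,627.5736
Greystone County: ($360,280 − $97,500) × 0.01054 = $262,780 × 0.01054 = $2,769.7012
Total = $11,459.6548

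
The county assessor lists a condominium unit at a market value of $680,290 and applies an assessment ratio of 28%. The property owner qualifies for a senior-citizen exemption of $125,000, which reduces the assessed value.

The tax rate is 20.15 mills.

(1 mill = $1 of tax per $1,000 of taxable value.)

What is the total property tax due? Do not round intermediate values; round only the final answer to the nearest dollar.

$1,319

Assessed value = $680,290 × 0.28 = $190,481.2
Taxable value = $190,481.2 − $125,000 = $65,481.2
Tax = $65,481.2 × 0.02015 = $1,319.44618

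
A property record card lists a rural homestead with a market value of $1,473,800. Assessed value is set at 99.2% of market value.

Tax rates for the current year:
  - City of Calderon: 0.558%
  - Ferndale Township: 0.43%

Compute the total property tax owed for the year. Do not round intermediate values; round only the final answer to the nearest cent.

Assessed value = $1,473,800 × 0.992 = $1,462,009.6
City of Calderon: $1,462,009.6 × 0.00558 = $8,158.013568
Ferndale Township: $1,462,009.6 × 0.0043 = $6,286.64128
Total = $8,158.013568 + $6,286.64128 = $14,444.654848

$14,444.65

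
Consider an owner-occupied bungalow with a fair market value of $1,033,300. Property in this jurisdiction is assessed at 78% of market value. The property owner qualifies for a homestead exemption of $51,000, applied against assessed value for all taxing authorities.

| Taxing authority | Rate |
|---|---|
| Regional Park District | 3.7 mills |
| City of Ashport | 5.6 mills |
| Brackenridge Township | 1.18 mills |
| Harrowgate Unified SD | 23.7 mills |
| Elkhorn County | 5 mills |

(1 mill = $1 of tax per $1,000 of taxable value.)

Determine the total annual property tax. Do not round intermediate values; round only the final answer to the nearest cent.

$29,579.88

Assessed value = $1,033,300 × 0.78 = $805,974
Taxable value = $805,974 − $51,000 = $754,974
Regional Park District: $754,974 × 0.0037 = $2,793.4038
City of Ashport: $754,974 × 0.0056 = $4,227.8544
Brackenridge Township: $754,974 × 0.00118 = $890.86932
Harrowgate Unified SD: $754,974 × 0.0237 = $17,892.8838
Elkhorn County: $754,974 × 0.005 = $3,774.87
Total = $2,793.4038 + $4,227.8544 + $890.86932 + $17,892.8838 + $3,774.87 = $29,579.88132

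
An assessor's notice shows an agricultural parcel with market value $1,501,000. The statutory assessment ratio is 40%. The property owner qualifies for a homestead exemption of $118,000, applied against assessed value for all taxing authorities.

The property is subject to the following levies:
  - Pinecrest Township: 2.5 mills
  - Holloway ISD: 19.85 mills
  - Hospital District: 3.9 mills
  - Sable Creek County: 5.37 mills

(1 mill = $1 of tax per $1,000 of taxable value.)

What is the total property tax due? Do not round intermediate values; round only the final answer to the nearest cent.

$15,253.49

Assessed value = $1,501,000 × 0.4 = $600,400
Taxable value = $600,400 − $118,000 = $482,400
Pinecrest Township: $482,400 × 0.0025 = $1,206
Holloway ISD: $482,400 × 0.01985 = $9,575.64
Hospital District: $482,400 × 0.0039 = $1,881.36
Sable Creek County: $482,400 × 0.00537 = $2,590.488
Total = $1,206 + $9,575.64 + $1,881.36 + $2,590.488 = $15,253.488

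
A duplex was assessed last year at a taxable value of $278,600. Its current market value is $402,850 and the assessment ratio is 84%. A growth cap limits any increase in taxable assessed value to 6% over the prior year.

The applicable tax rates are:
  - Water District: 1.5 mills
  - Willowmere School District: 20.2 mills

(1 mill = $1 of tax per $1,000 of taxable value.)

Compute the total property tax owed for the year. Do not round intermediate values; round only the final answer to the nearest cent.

Uncapped assessed value = $402,850 × 0.84 = $338,394
Cap limit = $278,600 × 1.06 = $295,316
Taxable assessed value = min($338,394, $295,316) = $295,316 (cap binds)
Water District: $295,316 × 0.0015 = $442.974
Willowmere School District: $295,316 × 0.0202 = $5,965.3832
Total = $6,408.3572

$6,408.36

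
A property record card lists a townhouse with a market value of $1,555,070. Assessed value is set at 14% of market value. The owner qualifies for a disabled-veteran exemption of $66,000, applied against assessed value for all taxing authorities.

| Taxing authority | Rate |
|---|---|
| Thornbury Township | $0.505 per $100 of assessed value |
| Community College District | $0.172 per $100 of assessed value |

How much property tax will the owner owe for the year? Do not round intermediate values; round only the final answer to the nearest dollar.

$1,027

Assessed value = $1,555,070 × 0.14 = $217,709.8
Taxable value = $217,709.8 − $66,000 = $151,709.8
Thornbury Township: $151,709.8 × 0.00505 = $766.13449
Community College District: $151,709.8 × 0.00172 = $260.940856
Total = $766.13449 + $260.940856 = $1,027.075346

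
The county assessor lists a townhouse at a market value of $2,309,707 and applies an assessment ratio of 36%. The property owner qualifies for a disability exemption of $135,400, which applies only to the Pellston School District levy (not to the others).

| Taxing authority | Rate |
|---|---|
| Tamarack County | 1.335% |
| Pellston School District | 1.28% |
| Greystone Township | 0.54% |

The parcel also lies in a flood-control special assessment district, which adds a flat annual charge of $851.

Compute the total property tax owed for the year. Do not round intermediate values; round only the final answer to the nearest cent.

$25,351.53

Assessed value = $2,309,707 × 0.36 = $831,494.52
Tamarack County: $831,494.52 × 0.01335 = $11,100.451842
Pellston School District: ($831,494.52 − $135,400) × 0.0128 = $696,094.52 × 0.0128 = $8,910.009856
Greystone Township: $831,494.52 × 0.0054 = $4,490.070408
Levies subtotal = $24,500.532106
Total = $24,500.532106 + $851 = $25,351.532106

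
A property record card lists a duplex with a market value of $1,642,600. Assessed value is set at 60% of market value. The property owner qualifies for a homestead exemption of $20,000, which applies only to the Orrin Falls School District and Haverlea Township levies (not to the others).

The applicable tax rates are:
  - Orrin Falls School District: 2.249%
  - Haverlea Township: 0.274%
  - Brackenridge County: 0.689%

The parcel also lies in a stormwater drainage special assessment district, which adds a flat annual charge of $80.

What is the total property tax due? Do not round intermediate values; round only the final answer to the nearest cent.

$31,231.59

Assessed value = $1,642,600 × 0.6 = $985,560
Orrin Falls School District: ($985,560 − $20,000) × 0.02249 = $965,560 × 0.02249 = $21,715.4444
Haverlea Township: ($985,560 − $20,000) × 0.00274 = $965,560 × 0.00274 = $2,645.6344
Brackenridge County: $985,560 × 0.00689 = $6,790.5084
Levies subtotal = $31,151.5872
Total = $31,151.5872 + $80 = $31,231.5872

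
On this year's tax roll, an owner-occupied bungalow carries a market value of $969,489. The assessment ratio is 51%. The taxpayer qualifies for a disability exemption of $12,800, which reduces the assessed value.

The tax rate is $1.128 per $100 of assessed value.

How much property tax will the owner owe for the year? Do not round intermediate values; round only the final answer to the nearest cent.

$5,432.89

Assessed value = $969,489 × 0.51 = $494,439.39
Taxable value = $494,439.39 − $12,800 = $481,639.39
Tax = $481,639.39 × 0.01128 = $5,432.8923192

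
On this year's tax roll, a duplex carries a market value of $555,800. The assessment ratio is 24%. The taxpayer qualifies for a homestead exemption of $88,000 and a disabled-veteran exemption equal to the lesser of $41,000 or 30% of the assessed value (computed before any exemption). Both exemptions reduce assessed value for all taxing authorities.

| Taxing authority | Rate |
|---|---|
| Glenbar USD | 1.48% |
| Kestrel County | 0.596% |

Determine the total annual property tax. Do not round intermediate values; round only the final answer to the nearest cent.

$111.57

Assessed value = $555,800 × 0.24 = $133,392
Disabled-veteran exemption = min($41,000, 30% × $133,392) = min($41,000, $40,017.6) = $40,017.6 (percentage binds)
Taxable value = $133,392 − $88,000 − $40,017.6 = $5,374.4
Glenbar USD: $5,374.4 × 0.0148 = $79.54112
Kestrel County: $5,374.4 × 0.00596 = $32.031424
Total = $111.572544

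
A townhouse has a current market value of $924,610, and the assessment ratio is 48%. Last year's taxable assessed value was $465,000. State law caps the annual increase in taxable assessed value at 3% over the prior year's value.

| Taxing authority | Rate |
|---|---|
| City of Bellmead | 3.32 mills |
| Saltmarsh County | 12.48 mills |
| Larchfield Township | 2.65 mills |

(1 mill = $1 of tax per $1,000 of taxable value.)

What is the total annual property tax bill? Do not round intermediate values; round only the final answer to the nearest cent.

$8,188.35

Uncapped assessed value = $924,610 × 0.48 = $443,812.8
Cap limit = $465,000 × 1.03 = $478,950
Taxable assessed value = min($443,812.8, $478,950) = $443,812.8 (cap does not bind)
City of Bellmead: $443,812.8 × 0.00332 = $1,473.458496
Saltmarsh County: $443,812.8 × 0.01248 = $5,538.783744
Larchfield Township: $443,812.8 × 0.00265 = $1,176.10392
Total = $8,188.34616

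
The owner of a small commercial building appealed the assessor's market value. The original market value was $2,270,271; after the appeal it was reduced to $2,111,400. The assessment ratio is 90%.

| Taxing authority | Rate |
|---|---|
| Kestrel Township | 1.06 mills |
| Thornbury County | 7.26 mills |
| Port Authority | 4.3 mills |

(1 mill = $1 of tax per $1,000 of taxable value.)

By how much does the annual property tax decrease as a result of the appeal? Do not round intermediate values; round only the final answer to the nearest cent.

$1,804.46

Old assessed value = $2,270,271 × 0.9 = $2,043,243.9
New assessed value = $2,111,400 × 0.9 = $1,900,260
Combined rate = 0.00106 + 0.00726 + 0.0043 = 0.01262
Old tax = $2,043,243.9 × 0.01262 = $25,785.738018
New tax = $1,900,260 × 0.01262 = $23,981.2812
Reduction = $25,785.738018 − $23,981.2812 = $1,804.456818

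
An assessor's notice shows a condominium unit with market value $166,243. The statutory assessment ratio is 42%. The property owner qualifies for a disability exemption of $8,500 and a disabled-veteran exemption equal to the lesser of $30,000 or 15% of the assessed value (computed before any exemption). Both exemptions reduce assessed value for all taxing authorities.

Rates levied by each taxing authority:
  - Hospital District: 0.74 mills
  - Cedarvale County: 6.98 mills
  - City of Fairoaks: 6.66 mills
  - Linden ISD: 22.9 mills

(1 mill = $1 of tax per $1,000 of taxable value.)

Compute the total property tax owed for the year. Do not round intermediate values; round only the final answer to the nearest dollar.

$1,896

Assessed value = $166,243 × 0.42 = $69,822.06
Disabled-veteran exemption = min($30,000, 15% × $69,822.06) = min($30,000, $10,473.309) = $10,473.309 (percentage binds)
Taxable value = $69,822.06 − $8,500 − $10,473.309 = $50,848.751
Hospital District: $50,848.751 × 0.00074 = $37.62807574
Cedarvale County: $50,848.751 × 0.00698 = $354.92428198
City of Fairoaks: $50,848.751 × 0.00666 = $338.65268166
Linden ISD: $50,848.751 × 0.0229 = $1,164.4363979
Total = $1,895.64143728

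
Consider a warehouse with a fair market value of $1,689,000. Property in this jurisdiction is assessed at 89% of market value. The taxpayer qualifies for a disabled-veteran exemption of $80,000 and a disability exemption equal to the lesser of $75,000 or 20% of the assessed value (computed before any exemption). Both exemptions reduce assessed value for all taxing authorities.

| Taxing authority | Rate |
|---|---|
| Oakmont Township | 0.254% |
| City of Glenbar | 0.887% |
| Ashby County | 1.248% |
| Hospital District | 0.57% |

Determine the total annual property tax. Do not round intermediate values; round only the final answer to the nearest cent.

$39,893.53

Assessed value = $1,689,000 × 0.89 = $1,503,210
Disability exemption = min($75,000, 20% × $1,503,210) = min($75,000, $300,642) = $75,000 (dollar cap binds)
Taxable value = $1,503,210 − $80,000 − $75,000 = $1,348,210
Oakmont Township: $1,348,210 × 0.00254 = $3,424.4534
City of Glenbar: $1,348,210 × 0.00887 = $11,958.6227
Ashby County: $1,348,210 × 0.01248 = $16,825.6608
Hospital District: $1,348,210 × 0.0057 = $7,684.797
Total = $39,893.5339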